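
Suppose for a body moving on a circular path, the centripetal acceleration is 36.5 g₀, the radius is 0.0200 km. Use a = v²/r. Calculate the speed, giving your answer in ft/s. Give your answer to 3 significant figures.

278 ft/s

Rearranging: v = √(a·r).
a = 36.5 g₀ = 357.9 m/s²; r = 0.0200 km = 20.00 m.
v = 84.61 m/s
84.61 m/s × (1 ft/s / 0.3048 m/s) = 277.6 ft/s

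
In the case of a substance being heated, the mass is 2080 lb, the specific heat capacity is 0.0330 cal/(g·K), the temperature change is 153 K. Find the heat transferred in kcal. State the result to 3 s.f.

Directly: Q = mcΔT.
m = 2080 lb = 943.5 kg; c = 0.0330 cal/(g·K) = 138.1 J/(kg·K); ΔT = 153 K.
Q = 1.993×10^7 J
1.993×10^7 J × (1 kcal / 4184 J) = 4764 kcal

4760 kcal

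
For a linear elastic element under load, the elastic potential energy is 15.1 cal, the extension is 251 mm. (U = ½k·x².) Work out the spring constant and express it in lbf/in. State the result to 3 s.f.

Solving U = ½k·x² for k: k = 2U/x².
U = 15.1 cal = 63.18 J; x = 251 mm = 0.2510 m.
k = 2006 N/m
2006 N/m × (1 lbf/in / 175.1 N/m) = 11.45 lbf/in

11.5 lbf/in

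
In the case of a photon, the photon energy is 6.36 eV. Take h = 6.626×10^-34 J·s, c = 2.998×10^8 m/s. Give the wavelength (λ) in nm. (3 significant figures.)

195 nm

Solving E = h·c/λ for λ: λ = hc/E.
E = 6.36 eV = 1.019×10^-18 J; h = 6.626×10^-34 J·s; c = 2.998×10^8 m/s.
λ = 1.949×10^-7 m
1.949×10^-7 m × (1 nm / 1.000×10^-9 m) = 194.9 nm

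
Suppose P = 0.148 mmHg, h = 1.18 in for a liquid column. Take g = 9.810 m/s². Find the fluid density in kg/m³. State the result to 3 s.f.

Rearranging P = ρ·g·h for ρ: ρ = P/(g·h).
P = 0.148 mmHg = 19.73 Pa; h = 1.18 in = 0.02997 m; g = 9.810 m/s².
ρ = 67.11 kg/m³

67.1 kg/m³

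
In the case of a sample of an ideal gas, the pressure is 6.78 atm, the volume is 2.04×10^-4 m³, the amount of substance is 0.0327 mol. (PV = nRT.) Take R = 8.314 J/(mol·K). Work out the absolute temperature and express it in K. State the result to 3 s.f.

Rearranging PV = nRT for T: T = PV/(nR).
P = 6.78 atm = 6.870×10^5 Pa; V = 2.04×10^-4 m³; n = 0.0327 mol; R = 8.314 J/(mol·K).
T = 515.5 K

515 K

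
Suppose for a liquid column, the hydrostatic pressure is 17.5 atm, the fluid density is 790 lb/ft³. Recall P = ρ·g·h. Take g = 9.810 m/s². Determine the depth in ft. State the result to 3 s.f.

Solving P = ρ·g·h for h: h = P/(ρ·g).
P = 17.5 atm = 1.773×10^6 Pa; ρ = 790 lb/ft³ = 12655 kg/m³; g = 9.810 m/s².
h = 14.28 m
14.28 m × (1 ft / 0.3048 m) = 46.86 ft

46.9 ft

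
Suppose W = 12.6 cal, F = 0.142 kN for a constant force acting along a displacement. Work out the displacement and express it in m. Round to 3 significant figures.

0.371 m

Solving W = F·d for d: d = W/F.
W = 12.6 cal = 52.72 J; F = 0.142 kN = 142.0 N.
d = 0.3713 m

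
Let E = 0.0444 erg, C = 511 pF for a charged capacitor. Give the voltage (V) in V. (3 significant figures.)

Solving E = ½C·V² for V: V = √(2E/C).
E = 0.0444 erg = 4.440×10^-9 J; C = 511 pF = 5.110×10^-10 F.
V = 4.169 V

4.17 V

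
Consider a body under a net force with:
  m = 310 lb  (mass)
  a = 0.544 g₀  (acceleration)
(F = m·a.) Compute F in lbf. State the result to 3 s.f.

From Newton's second law: F = m·a.
m = 310 lb = 140.6 kg; a = 0.544 g₀ = 5.335 m/s².
F = 750.1 N
750.1 N × (1 lbf / 4.448 N) = 168.6 lbf

169 lbf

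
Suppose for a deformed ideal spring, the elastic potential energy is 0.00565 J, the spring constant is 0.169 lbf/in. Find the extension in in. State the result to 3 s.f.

0.769 in

Rearranging: x = √(2U/k).
U = 0.00565 J; k = 0.169 lbf/in = 29.60 N/m.
x = 0.01954 m
0.01954 m × (1 in / 0.02540 m) = 0.7693 in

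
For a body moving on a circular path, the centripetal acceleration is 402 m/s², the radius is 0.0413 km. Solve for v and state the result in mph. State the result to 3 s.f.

288 mph

Rearranging a = v²/r for v: v = √(a·r).
a = 402 m/s²; r = 0.0413 km = 41.30 m.
v = 128.9 m/s
128.9 m/s × (1 mph / 0.4470 m/s) = 288.2 mph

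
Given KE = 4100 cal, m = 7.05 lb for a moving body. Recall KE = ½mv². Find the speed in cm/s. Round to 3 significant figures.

10400 cm/s

Rearranging KE = ½mv² for v: v = √(2·KE/m).
KE = 4100 cal = 17154 J; m = 7.05 lb = 3.198 kg.
v = 103.6 m/s
103.6 m/s × (1 cm/s / 0.01000 m/s) = 10358 cm/s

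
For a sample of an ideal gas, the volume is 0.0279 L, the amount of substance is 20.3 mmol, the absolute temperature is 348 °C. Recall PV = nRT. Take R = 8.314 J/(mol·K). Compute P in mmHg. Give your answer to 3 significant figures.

From the ideal-gas law: P = nRT/V.
V = 0.0279 L = 2.790×10^-5 m³; n = 20.3 mmol = 0.02030 mol; T = 348 °C = 621.1 K; R = 8.314 J/(mol·K).
P = 3.757×10^6 Pa  (the unit combination reduces to kg/(m·s²) = Pa)
3.757×10^6 Pa × (1 mmHg / 133.3 Pa) = 28184 mmHg

28200 mmHg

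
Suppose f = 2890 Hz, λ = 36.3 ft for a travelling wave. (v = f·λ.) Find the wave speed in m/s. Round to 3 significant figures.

32000 m/s

Directly: v = fλ.
f = 2890 Hz; λ = 36.3 ft = 11.06 m.
v = 31976 m/s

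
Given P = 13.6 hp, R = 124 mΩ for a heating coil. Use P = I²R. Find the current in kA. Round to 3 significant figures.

0.286 kA

Rearranging: I = √(P/R).
P = 13.6 hp = 10142 W; R = 124 mΩ = 0.1240 Ω.
I = 286.0 A
286.0 A × (1 kA / 1000 A) = 0.2860 kA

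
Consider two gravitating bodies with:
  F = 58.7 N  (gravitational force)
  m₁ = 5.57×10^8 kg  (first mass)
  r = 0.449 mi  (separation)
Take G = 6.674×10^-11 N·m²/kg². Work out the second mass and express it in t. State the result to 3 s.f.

8.24×10^5 t

From Newton's law of gravitation: m₂ = F·r²/(G·m₁).
F = 58.7 N; m₁ = 5.57×10^8 kg; r = 0.449 mi = 722.6 m; G = 6.674×10^-11 N·m²/kg².
m₂ = 8.245×10^8 kg
8.245×10^8 kg × (1 t / 1000 kg) = 8.245×10^5 t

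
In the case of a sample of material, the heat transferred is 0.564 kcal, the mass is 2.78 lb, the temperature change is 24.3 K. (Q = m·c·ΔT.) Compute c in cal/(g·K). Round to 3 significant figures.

0.0184 cal/(g·K)

Solving Q = m·c·ΔT for c: c = Q/(m·ΔT).
Q = 0.564 kcal = 2360 J; m = 2.78 lb = 1.261 kg; ΔT = 24.3 K.
c = 77.01 J/(kg·K)
77.01 J/(kg·K) × (1 cal/(g·K) / 4184 J/(kg·K)) = 0.01841 cal/(g·K)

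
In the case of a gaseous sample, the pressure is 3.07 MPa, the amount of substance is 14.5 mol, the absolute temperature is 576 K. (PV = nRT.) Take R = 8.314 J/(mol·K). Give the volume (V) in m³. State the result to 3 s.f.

From the ideal-gas law: V = nRT/P.
P = 3.07 MPa = 3.070×10^6 Pa; n = 14.5 mol; T = 576 K; R = 8.314 J/(mol·K).
V = 0.02262 m³

0.0226 m³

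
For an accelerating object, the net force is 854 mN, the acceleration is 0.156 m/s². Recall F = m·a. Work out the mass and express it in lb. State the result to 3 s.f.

12.1 lb

From Newton's second law: m = F/a.
F = 854 mN = 0.8540 N; a = 0.156 m/s².
m = 5.474 kg
5.474 kg × (1 lb / 0.4536 kg) = 12.07 lb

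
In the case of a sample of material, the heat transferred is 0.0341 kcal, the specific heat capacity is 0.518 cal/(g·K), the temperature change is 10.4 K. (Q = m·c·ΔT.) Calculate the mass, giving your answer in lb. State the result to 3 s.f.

0.0140 lb

Solving Q = m·c·ΔT for m: m = Q/(c·ΔT).
Q = 0.0341 kcal = 142.7 J; c = 0.518 cal/(g·K) = 2167 J/(kg·K); ΔT = 10.4 K.
m = 0.006330 kg
0.006330 kg × (1 lb / 0.4536 kg) = 0.01395 lb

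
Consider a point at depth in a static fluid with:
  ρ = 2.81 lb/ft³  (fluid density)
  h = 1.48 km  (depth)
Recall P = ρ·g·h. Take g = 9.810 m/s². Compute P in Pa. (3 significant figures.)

P is given directly by: P = ρgh.
ρ = 2.81 lb/ft³ = 45.01 kg/m³; h = 1.48 km = 1480 m; g = 9.810 m/s².
P = 6.535×10^5 Pa

6.54×10^5 Pa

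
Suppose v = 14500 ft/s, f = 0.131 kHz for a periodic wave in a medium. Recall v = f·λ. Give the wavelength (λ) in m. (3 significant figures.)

33.7 m

Rearranging: λ = v/f.
v = 14500 ft/s = 4420 m/s; f = 0.131 kHz = 131.0 Hz.
λ = 33.74 m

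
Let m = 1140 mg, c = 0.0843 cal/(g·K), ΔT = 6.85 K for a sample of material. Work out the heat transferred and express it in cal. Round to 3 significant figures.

Q is given directly by: Q = mcΔT.
m = 1140 mg = 0.001140 kg; c = 0.0843 cal/(g·K) = 352.7 J/(kg·K); ΔT = 6.85 K.
Q = 2.754 J
2.754 J × (1 cal / 4.184 J) = 0.6583 cal

0.658 cal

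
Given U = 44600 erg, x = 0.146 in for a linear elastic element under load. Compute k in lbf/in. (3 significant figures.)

3.70 lbf/in

Solving U = ½k·x² for k: k = 2U/x².
U = 44600 erg = 0.004460 J; x = 0.146 in = 0.003708 m.
k = 648.6 N/m
648.6 N/m × (1 lbf/in / 175.1 N/m) = 3.704 lbf/in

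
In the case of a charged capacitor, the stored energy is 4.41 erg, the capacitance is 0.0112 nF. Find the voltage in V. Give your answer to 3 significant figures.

Rearranging E = ½C·V² for V: V = √(2E/C).
E = 4.41 erg = 4.410×10^-7 J; C = 0.0112 nF = 1.120×10^-11 F.
V = 280.6 V

281 V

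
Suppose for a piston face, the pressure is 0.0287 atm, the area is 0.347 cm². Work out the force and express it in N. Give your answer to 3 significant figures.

Solving P = F/A for F: F = P·A.
P = 0.0287 atm = 2908 Pa; A = 0.347 cm² = 3.470×10^-5 m².
F = 0.1009 N  (the unit combination reduces to kg·m/s² = N)

0.101 N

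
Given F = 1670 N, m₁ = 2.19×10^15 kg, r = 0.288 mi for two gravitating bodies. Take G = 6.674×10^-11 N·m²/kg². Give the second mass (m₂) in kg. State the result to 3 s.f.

2450 kg

From Newton's law of gravitation: m₂ = F·r²/(G·m₁).
F = 1670 N; m₁ = 2.19×10^15 kg; r = 0.288 mi = 463.5 m; G = 6.674×10^-11 N·m²/kg².
m₂ = 2455 kg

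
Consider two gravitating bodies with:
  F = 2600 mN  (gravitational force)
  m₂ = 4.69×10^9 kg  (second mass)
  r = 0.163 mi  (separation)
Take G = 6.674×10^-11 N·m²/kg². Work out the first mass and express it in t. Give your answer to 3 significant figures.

From Newton's law of gravitation: m₁ = F·r²/(G·m₂).
F = 2600 mN = 2.600 N; m₂ = 4.69×10^9 kg; r = 0.163 mi = 262.3 m; G = 6.674×10^-11 N·m²/kg².
m₁ = 5.716×10^5 kg
5.716×10^5 kg × (1 t / 1000 kg) = 571.6 t

572 t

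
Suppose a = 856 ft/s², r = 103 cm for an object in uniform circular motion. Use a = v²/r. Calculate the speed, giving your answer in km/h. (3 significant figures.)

Solving a = v²/r for v: v = √(a·r).
a = 856 ft/s² = 260.9 m/s²; r = 103 cm = 1.030 m.
v = 16.39 m/s
16.39 m/s × (1 km/h / 0.2778 m/s) = 59.02 km/h

59.0 km/h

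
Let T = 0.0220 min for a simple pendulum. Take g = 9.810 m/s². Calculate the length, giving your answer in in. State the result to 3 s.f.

17.0 in

Rearranging T = 2π√(L/g) for L: L = g·(T/2π)².
T = 0.0220 min = 1.320 s; g = 9.810 m/s².
L = 0.4330 m
0.4330 m × (1 in / 0.02540 m) = 17.05 in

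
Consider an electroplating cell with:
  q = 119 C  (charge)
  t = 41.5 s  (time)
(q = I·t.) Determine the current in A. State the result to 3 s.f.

2.87 A

Solving q = I·t for I: I = q/t.
q = 119 C; t = 41.5 s.
I = 2.867 A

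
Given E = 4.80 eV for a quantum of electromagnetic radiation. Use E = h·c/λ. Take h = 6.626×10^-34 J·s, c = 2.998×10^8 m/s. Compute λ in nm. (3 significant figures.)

Rearranging E = h·c/λ for λ: λ = hc/E.
E = 4.80 eV = 7.690×10^-19 J; h = 6.626×10^-34 J·s; c = 2.998×10^8 m/s.
λ = 2.583×10^-7 m
2.583×10^-7 m × (1 nm / 1.000×10^-9 m) = 258.3 nm

258 nm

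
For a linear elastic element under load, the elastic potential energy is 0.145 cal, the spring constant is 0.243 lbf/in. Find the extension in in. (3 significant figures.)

6.65 in

Solving U = ½k·x² for x: x = √(2U/k).
U = 0.145 cal = 0.6067 J; k = 0.243 lbf/in = 42.56 N/m.
x = 0.1689 m
0.1689 m × (1 in / 0.02540 m) = 6.648 in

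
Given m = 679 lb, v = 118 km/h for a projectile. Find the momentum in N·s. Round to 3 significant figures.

Directly: p = mv.
m = 679 lb = 308.0 kg; v = 118 km/h = 32.78 m/s.
p = 10095 kg·m/s
Since 1 N·s = 1 kg·m/s, 10095 N·s.

10100 N·s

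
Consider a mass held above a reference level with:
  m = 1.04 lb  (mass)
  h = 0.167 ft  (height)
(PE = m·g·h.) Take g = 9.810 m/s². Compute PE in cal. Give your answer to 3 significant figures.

PE is given directly by: PE = mgh.
m = 1.04 lb = 0.4717 kg; h = 0.167 ft = 0.05090 m; g = 9.810 m/s².
PE = 0.2356 J  (the unit combination reduces to kg·m²/s² = J)
0.2356 J × (1 cal / 4.184 J) = 0.05630 cal

0.0563 cal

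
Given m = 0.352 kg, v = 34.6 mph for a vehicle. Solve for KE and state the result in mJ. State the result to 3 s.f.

Directly: KE = ½mv².
m = 0.352 kg; v = 34.6 mph = 15.47 m/s.
KE = 42.11 J
42.11 J × (1 mJ / 0.001000 J) = 42107 mJ

42100 mJ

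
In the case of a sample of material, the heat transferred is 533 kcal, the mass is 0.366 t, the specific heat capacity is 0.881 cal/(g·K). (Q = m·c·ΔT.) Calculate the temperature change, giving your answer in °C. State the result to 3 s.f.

Solving Q = m·c·ΔT for ΔT: ΔT = Q/(m·c).
Q = 533 kcal = 2.230×10^6 J; m = 0.366 t = 366.0 kg; c = 0.881 cal/(g·K) = 3686 J/(kg·K).
ΔT = 1.653 K
Since 1 °C = 1 K, 1.653 °C.

1.65 °C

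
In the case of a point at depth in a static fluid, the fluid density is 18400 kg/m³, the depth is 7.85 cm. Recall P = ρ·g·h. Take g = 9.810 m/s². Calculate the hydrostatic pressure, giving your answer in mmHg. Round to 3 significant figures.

Directly: P = ρgh.
ρ = 18400 kg/m³; h = 7.85 cm = 0.07850 m; g = 9.810 m/s².
P = 14170 Pa  (the unit combination reduces to kg/(m·s²) = Pa)
14170 Pa × (1 mmHg / 133.3 Pa) = 106.3 mmHg

106 mmHg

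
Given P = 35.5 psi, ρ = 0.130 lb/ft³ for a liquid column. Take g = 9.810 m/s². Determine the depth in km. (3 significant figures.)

Solving P = ρ·g·h for h: h = P/(ρ·g).
P = 35.5 psi = 2.448×10^5 Pa; ρ = 0.130 lb/ft³ = 2.082 kg/m³; g = 9.810 m/s².
h = 11982 m
11982 m × (1 km / 1000 m) = 11.98 km

12.0 km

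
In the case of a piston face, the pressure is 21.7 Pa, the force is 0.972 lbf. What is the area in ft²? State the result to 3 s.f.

Rearranging P = F/A for A: A = F/P.
P = 21.7 Pa; F = 0.972 lbf = 4.324 N.
A = 0.1992 m²
0.1992 m² × (1 ft² / 0.09290 m²) = 2.145 ft²

2.14 ft²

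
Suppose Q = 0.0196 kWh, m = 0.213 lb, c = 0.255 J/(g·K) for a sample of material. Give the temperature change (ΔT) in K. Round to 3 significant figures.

Rearranging: ΔT = Q/(m·c).
Q = 0.0196 kWh = 70560 J; m = 0.213 lb = 0.09662 kg; c = 0.255 J/(g·K) = 255.0 J/(kg·K).
ΔT = 2864 K

2860 K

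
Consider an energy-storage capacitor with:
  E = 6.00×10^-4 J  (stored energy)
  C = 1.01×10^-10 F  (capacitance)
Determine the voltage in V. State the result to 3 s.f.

3450 V

Solving E = ½C·V² for V: V = √(2E/C).
E = 6.00×10^-4 J; C = 1.01×10^-10 F.
V = 3447 V  (the unit combination reduces to kg·m²/(A·s³) = V)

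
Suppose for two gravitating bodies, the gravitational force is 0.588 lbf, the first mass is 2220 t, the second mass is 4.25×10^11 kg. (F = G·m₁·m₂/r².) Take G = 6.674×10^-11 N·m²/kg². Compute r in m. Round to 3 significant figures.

4910 m

From Newton's law of gravitation: r = √(G·m₁m₂/F).
F = 0.588 lbf = 2.616 N; m₁ = 2220 t = 2.220×10^6 kg; m₂ = 4.25×10^11 kg; G = 6.674×10^-11 N·m²/kg².
r = 4907 m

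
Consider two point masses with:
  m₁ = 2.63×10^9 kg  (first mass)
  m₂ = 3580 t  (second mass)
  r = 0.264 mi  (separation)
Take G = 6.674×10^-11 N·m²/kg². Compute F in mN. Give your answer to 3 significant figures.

3480 mN

From Newton's law of gravitation: F = Gm₁m₂/r².
m₁ = 2.63×10^9 kg; m₂ = 3580 t = 3.580×10^6 kg; r = 0.264 mi = 424.9 m; G = 6.674×10^-11 N·m²/kg².
F = 3.481 N
3.481 N × (1 mN / 0.001000 N) = 3481 mN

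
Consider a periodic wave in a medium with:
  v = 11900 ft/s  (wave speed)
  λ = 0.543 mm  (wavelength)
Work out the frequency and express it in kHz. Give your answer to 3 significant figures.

Rearranging v = f·λ for f: f = v/λ.
v = 11900 ft/s = 3627 m/s; λ = 0.543 mm = 5.430×10^-4 m.
f = 6.680×10^6 Hz
6.680×10^6 Hz × (1 kHz / 1000 Hz) = 6680 kHz

6680 kHz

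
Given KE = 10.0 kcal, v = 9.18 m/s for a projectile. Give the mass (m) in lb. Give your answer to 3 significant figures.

2190 lb

Rearranging KE = ½mv² for m: m = 2·KE/v².
KE = 10.0 kcal = 41840 J; v = 9.18 m/s.
m = 993.0 kg
993.0 kg × (1 lb / 0.4536 kg) = 2189 lb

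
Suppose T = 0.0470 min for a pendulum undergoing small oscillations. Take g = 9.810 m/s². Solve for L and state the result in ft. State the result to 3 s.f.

Rearranging: L = g·(T/2π)².
T = 0.0470 min = 2.820 s; g = 9.810 m/s².
L = 1.976 m
1.976 m × (1 ft / 0.3048 m) = 6.483 ft

6.48 ft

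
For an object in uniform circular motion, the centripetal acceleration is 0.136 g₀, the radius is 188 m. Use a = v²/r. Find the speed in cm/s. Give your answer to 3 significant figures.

1580 cm/s

Rearranging: v = √(a·r).
a = 0.136 g₀ = 1.334 m/s²; r = 188 m.
v = 15.83 m/s
15.83 m/s × (1 cm/s / 0.01000 m/s) = 1583 cm/s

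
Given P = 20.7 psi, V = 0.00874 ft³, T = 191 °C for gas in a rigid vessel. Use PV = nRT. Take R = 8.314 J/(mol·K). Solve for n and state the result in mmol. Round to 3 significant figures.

From the ideal-gas law: n = PV/(RT).
P = 20.7 psi = 1.427×10^5 Pa; V = 0.00874 ft³ = 2.475×10^-4 m³; T = 191 °C = 464.1 K; R = 8.314 J/(mol·K).
n = 0.009153 mol
0.009153 mol × (1 mmol / 0.001000 mol) = 9.153 mmol

9.15 mmol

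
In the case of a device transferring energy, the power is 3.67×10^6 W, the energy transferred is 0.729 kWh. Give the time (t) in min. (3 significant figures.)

Rearranging: t = W/P.
P = 3.67×10^6 W; W = 0.729 kWh = 2.624×10^6 J.
t = 0.7151 s
0.7151 s × (1 min / 60.00 s) = 0.01192 min

0.0119 min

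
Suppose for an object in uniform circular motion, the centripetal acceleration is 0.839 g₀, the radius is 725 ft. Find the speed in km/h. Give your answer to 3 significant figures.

Rearranging a = v²/r for v: v = √(a·r).
a = 0.839 g₀ = 8.228 m/s²; r = 725 ft = 221.0 m.
v = 42.64 m/s
42.64 m/s × (1 km/h / 0.2778 m/s) = 153.5 km/h

154 km/h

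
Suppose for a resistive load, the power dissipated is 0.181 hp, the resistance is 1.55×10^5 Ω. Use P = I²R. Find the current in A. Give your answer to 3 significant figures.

0.0295 A

Solving P = I²R for I: I = √(P/R).
P = 0.181 hp = 135.0 W; R = 1.55×10^5 Ω.
I = 0.02951 A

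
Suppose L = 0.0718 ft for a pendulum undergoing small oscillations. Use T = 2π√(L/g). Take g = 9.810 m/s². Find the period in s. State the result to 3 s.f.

0.297 s

Directly: T = 2π√(L/g).
L = 0.0718 ft = 0.02188 m; g = 9.810 m/s².
T = 0.2968 s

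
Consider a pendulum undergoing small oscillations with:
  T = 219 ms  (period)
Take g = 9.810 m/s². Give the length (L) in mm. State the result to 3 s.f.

11.9 mm

Rearranging T = 2π√(L/g) for L: L = g·(T/2π)².
T = 219 ms = 0.2190 s; g = 9.810 m/s².
L = 0.01192 m
0.01192 m × (1 mm / 0.001000 m) = 11.92 mm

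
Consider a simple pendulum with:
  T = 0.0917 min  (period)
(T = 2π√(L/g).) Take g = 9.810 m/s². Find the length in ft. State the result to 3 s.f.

Rearranging T = 2π√(L/g) for L: L = g·(T/2π)².
T = 0.0917 min = 5.502 s; g = 9.810 m/s².
L = 7.522 m
7.522 m × (1 ft / 0.3048 m) = 24.68 ft

24.7 ft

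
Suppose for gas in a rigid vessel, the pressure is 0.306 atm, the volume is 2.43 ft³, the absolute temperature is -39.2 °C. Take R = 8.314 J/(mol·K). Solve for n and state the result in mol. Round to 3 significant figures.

1.10 mol

Rearranging: n = PV/(RT).
P = 0.306 atm = 31005 Pa; V = 2.43 ft³ = 0.06881 m³; T = -39.2 °C = 233.9 K; R = 8.314 J/(mol·K).
n = 1.097 mol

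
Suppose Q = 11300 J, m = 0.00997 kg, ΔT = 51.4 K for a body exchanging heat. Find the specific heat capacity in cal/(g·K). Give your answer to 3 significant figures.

Rearranging Q = m·c·ΔT for c: c = Q/(m·ΔT).
Q = 11300 J; m = 0.00997 kg; ΔT = 51.4 K.
c = 22051 J/(kg·K)
22051 J/(kg·K) × (1 cal/(g·K) / 4184 J/(kg·K)) = 5.270 cal/(g·K)

5.27 cal/(g·K)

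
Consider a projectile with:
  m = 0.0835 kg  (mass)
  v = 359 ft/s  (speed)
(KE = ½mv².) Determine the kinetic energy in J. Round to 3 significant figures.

500 J

Directly: KE = ½mv².
m = 0.0835 kg; v = 359 ft/s = 109.4 m/s.
KE = 499.9 J  (the unit combination reduces to kg·m²/s² = J)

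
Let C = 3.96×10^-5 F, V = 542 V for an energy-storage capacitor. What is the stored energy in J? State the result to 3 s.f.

5.82 J

E is given directly by: E = ½CV².
C = 3.96×10^-5 F; V = 542 V.
E = 5.817 J  (the unit combination reduces to kg·m²/s² = J)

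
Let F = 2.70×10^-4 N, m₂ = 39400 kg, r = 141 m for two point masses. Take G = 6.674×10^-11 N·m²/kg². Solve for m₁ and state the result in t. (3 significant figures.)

2040 t

Rearranging: m₁ = F·r²/(G·m₂).
F = 2.70×10^-4 N; m₂ = 39400 kg; r = 141 m; G = 6.674×10^-11 N·m²/kg².
m₁ = 2.041×10^6 kg
2.041×10^6 kg × (1 t / 1000 kg) = 2041 t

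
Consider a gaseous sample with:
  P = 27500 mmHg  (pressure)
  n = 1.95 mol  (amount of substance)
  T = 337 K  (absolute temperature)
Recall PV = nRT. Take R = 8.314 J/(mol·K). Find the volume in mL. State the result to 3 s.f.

Solving PV = nRT for V: V = nRT/P.
P = 27500 mmHg = 3.666×10^6 Pa; n = 1.95 mol; T = 337 K; R = 8.314 J/(mol·K).
V = 0.001490 m³
0.001490 m³ × (1 mL / 1.000×10^-6 m³) = 1490 mL

1490 mL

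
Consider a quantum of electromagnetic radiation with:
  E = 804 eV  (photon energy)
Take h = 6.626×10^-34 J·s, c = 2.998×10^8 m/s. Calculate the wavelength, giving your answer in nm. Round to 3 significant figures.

Rearranging E = h·c/λ for λ: λ = hc/E.
E = 804 eV = 1.288×10^-16 J; h = 6.626×10^-34 J·s; c = 2.998×10^8 m/s.
λ = 1.542×10^-9 m
1.542×10^-9 m × (1 nm / 1.000×10^-9 m) = 1.542 nm

1.54 nm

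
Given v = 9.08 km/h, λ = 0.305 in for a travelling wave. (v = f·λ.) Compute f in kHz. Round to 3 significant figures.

0.326 kHz

Rearranging: f = v/λ.
v = 9.08 km/h = 2.522 m/s; λ = 0.305 in = 0.007747 m.
f = 325.6 Hz
325.6 Hz × (1 kHz / 1000 Hz) = 0.3256 kHz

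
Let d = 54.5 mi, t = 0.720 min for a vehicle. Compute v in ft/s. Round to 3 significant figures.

6660 ft/s

v is given directly by: v = d/t.
d = 54.5 mi = 87709 m; t = 0.720 min = 43.20 s.
v = 2030 m/s
2030 m/s × (1 ft/s / 0.3048 m/s) = 6661 ft/s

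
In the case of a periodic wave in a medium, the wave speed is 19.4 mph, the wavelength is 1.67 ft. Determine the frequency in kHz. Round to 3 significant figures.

Rearranging v = f·λ for f: f = v/λ.
v = 19.4 mph = 8.673 m/s; λ = 1.67 ft = 0.5090 m.
f = 17.04 Hz
17.04 Hz × (1 kHz / 1000 Hz) = 0.01704 kHz

0.0170 kHz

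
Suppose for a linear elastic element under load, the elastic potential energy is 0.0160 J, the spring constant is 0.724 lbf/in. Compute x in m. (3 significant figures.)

Rearranging: x = √(2U/k).
U = 0.0160 J; k = 0.724 lbf/in = 126.8 N/m.
x = 0.01589 m

0.0159 m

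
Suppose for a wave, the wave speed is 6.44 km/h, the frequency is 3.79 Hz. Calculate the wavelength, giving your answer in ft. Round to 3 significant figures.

1.55 ft

Rearranging: λ = v/f.
v = 6.44 km/h = 1.789 m/s; f = 3.79 Hz.
λ = 0.4720 m
0.4720 m × (1 ft / 0.3048 m) = 1.549 ft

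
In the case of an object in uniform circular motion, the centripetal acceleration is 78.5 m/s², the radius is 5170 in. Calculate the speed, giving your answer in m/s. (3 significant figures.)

Rearranging a = v²/r for v: v = √(a·r).
a = 78.5 m/s²; r = 5170 in = 131.3 m.
v = 101.5 m/s

102 m/s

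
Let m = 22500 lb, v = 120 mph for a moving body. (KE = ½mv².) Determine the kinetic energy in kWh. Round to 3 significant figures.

KE is given directly by: KE = ½mv².
m = 22500 lb = 10206 kg; v = 120 mph = 53.64 m/s.
KE = 1.468×10^7 J
1.468×10^7 J × (1 kWh / 3.600×10^6 J) = 4.079 kWh

4.08 kWh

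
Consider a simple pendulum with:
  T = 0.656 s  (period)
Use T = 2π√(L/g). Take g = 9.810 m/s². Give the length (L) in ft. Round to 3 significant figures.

0.351 ft

Rearranging T = 2π√(L/g) for L: L = g·(T/2π)².
T = 0.656 s; g = 9.810 m/s².
L = 0.1069 m
0.1069 m × (1 ft / 0.3048 m) = 0.3508 ft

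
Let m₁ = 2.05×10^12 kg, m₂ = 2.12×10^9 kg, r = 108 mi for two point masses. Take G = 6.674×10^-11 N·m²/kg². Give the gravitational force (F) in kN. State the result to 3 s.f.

0.00960 kN

From Newton's law of gravitation: F = Gm₁m₂/r².
m₁ = 2.05×10^12 kg; m₂ = 2.12×10^9 kg; r = 108 mi = 1.738×10^5 m; G = 6.674×10^-11 N·m²/kg².
F = 9.601 N
9.601 N × (1 kN / 1000 N) = 0.009601 kN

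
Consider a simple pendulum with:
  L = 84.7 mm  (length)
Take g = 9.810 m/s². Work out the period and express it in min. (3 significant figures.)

0.00973 min

Directly: T = 2π√(L/g).
L = 84.7 mm = 0.08470 m; g = 9.810 m/s².
T = 0.5838 s
0.5838 s × (1 min / 60.00 s) = 0.009731 min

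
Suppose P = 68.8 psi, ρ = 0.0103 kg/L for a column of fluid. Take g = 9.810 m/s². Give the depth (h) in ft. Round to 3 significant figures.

15400 ft

Rearranging: h = P/(ρ·g).
P = 68.8 psi = 4.744×10^5 Pa; ρ = 0.0103 kg/L = 10.30 kg/m³; g = 9.810 m/s².
h = 4695 m
4695 m × (1 ft / 0.3048 m) = 15402 ft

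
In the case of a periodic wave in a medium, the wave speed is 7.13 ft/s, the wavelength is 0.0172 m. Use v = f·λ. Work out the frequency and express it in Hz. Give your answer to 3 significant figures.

Rearranging v = f·λ for f: f = v/λ.
v = 7.13 ft/s = 2.173 m/s; λ = 0.0172 m.
f = 126.4 Hz

126 Hz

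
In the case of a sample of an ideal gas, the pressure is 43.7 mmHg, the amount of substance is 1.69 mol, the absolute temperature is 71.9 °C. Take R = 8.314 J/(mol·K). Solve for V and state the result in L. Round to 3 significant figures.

Solving PV = nRT for V: V = nRT/P.
P = 43.7 mmHg = 5826 Pa; n = 1.69 mol; T = 71.9 °C = 345.0 K; R = 8.314 J/(mol·K).
V = 0.8321 m³
0.8321 m³ × (1 L / 0.001000 m³) = 832.1 L

832 L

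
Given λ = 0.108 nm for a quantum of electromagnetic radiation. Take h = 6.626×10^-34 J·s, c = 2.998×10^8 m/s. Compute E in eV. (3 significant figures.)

E is given directly by: E = hc/λ.
λ = 0.108 nm = 1.080×10^-10 m; h = 6.626×10^-34 J·s; c = 2.998×10^8 m/s.
E = 1.839×10^-15 J
1.839×10^-15 J × (1 eV / 1.602×10^-19 J) = 11480 eV

11500 eV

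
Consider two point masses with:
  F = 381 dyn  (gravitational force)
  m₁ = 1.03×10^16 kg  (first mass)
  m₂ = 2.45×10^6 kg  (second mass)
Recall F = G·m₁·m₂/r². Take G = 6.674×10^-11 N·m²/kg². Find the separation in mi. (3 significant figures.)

13100 mi

Rearranging: r = √(G·m₁m₂/F).
F = 381 dyn = 0.003810 N; m₁ = 1.03×10^16 kg; m₂ = 2.45×10^6 kg; G = 6.674×10^-11 N·m²/kg².
r = 2.102×10^7 m
2.102×10^7 m × (1 mi / 1609 m) = 13064 mi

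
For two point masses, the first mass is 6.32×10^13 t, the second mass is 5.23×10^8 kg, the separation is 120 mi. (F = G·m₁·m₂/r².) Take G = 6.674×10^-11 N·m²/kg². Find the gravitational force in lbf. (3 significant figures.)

Directly: F = Gm₁m₂/r².
m₁ = 6.32×10^13 t = 6.320×10^16 kg; m₂ = 5.23×10^8 kg; r = 120 mi = 1.931×10^5 m; G = 6.674×10^-11 N·m²/kg².
F = 59149 N
59149 N × (1 lbf / 4.448 N) = 13297 lbf

13300 lbf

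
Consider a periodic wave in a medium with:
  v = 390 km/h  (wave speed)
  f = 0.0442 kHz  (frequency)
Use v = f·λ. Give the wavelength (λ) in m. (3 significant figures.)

2.45 m

Solving v = f·λ for λ: λ = v/f.
v = 390 km/h = 108.3 m/s; f = 0.0442 kHz = 44.20 Hz.
λ = 2.451 m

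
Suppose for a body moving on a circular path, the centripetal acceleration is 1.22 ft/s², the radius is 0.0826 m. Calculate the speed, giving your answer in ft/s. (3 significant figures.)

Solving a = v²/r for v: v = √(a·r).
a = 1.22 ft/s² = 0.3719 m/s²; r = 0.0826 m.
v = 0.1753 m/s
0.1753 m/s × (1 ft/s / 0.3048 m/s) = 0.5750 ft/s

0.575 ft/s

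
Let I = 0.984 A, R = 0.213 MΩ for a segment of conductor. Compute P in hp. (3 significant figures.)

277 hp

Directly: P = I²R.
I = 0.984 A; R = 0.213 MΩ = 2.130×10^5 Ω.
P = 2.062×10^5 W
2.062×10^5 W × (1 hp / 745.7 W) = 276.6 hp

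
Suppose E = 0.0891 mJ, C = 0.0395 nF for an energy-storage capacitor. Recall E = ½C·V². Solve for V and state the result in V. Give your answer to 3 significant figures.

2120 V

Rearranging E = ½C·V² for V: V = √(2E/C).
E = 0.0891 mJ = 8.910×10^-5 J; C = 0.0395 nF = 3.950×10^-11 F.
V = 2124 V  (the unit combination reduces to kg·m²/(A·s³) = V)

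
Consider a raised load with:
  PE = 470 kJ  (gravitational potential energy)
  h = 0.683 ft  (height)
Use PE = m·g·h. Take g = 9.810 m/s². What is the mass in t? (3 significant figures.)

230 t

Rearranging PE = m·g·h for m: m = PE/(g·h).
PE = 470 kJ = 4.700×10^5 J; h = 0.683 ft = 0.2082 m; g = 9.810 m/s².
m = 2.301×10^5 kg
2.301×10^5 kg × (1 t / 1000 kg) = 230.1 t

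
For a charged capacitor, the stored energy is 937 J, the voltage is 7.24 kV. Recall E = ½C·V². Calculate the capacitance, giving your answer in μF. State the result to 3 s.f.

Solving E = ½C·V² for C: C = 2E/V².
E = 937 J; V = 7.24 kV = 7240 V.
C = 3.575×10^-5 F
3.575×10^-5 F × (1 μF / 1.000×10^-6 F) = 35.75 μF

35.8 μF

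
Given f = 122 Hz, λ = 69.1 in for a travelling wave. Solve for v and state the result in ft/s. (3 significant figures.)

Directly: v = fλ.
f = 122 Hz; λ = 69.1 in = 1.755 m.
v = 214.1 m/s
214.1 m/s × (1 ft/s / 0.3048 m/s) = 702.5 ft/s

703 ft/s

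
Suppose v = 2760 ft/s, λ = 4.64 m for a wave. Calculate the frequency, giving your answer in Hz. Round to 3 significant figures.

Rearranging: f = v/λ.
v = 2760 ft/s = 841.2 m/s; λ = 4.64 m.
f = 181.3 Hz

181 Hz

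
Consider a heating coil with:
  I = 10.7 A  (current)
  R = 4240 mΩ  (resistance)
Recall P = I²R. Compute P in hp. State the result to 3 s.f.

0.651 hp

Directly: P = I²R.
I = 10.7 A; R = 4240 mΩ = 4.240 Ω.
P = 485.4 W
485.4 W × (1 hp / 745.7 W) = 0.6510 hp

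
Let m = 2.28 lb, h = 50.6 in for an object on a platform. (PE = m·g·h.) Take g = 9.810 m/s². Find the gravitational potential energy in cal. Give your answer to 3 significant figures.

3.12 cal

PE is given directly by: PE = mgh.
m = 2.28 lb = 1.034 kg; h = 50.6 in = 1.285 m; g = 9.810 m/s².
PE = 13.04 J
13.04 J × (1 cal / 4.184 J) = 3.116 cal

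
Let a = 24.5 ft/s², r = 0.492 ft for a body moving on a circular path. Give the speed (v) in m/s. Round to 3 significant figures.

Solving a = v²/r for v: v = √(a·r).
a = 24.5 ft/s² = 7.468 m/s²; r = 0.492 ft = 0.1500 m.
v = 1.058 m/s

1.06 m/s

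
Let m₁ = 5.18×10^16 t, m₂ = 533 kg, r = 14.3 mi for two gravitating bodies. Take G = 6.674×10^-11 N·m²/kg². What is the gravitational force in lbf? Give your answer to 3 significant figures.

From Newton's law of gravitation: F = Gm₁m₂/r².
m₁ = 5.18×10^16 t = 5.180×10^19 kg; m₂ = 533 kg; r = 14.3 mi = 23014 m; G = 6.674×10^-11 N·m²/kg².
F = 3479 N
3479 N × (1 lbf / 4.448 N) = 782.1 lbf

782 lbf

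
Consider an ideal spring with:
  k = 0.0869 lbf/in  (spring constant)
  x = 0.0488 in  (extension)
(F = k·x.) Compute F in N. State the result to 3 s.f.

From Hooke's law: F = kx.
k = 0.0869 lbf/in = 15.22 N/m; x = 0.0488 in = 0.001240 m.
F = 0.01886 N  (the unit combination reduces to kg·m/s² = N)

0.0189 N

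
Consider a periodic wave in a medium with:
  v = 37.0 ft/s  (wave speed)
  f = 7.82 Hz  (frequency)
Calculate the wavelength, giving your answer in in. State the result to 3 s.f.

Rearranging v = f·λ for λ: λ = v/f.
v = 37.0 ft/s = 11.28 m/s; f = 7.82 Hz.
λ = 1.442 m
1.442 m × (1 in / 0.02540 m) = 56.78 in

56.8 in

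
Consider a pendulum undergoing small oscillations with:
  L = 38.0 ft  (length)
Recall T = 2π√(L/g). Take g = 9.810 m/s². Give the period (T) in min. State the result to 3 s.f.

0.114 min

T is given directly by: T = 2π√(L/g).
L = 38.0 ft = 11.58 m; g = 9.810 m/s².
T = 6.827 s
6.827 s × (1 min / 60.00 s) = 0.1138 min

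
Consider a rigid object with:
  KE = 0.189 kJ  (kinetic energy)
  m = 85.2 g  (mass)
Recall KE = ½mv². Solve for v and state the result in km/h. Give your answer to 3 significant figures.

Rearranging KE = ½mv² for v: v = √(2·KE/m).
KE = 0.189 kJ = 189.0 J; m = 85.2 g = 0.08520 kg.
v = 66.61 m/s
66.61 m/s × (1 km/h / 0.2778 m/s) = 239.8 km/h

240 km/h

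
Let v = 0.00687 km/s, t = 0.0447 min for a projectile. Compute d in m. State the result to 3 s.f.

18.4 m

Rearranging v = d/t for d: d = v·t.
v = 0.00687 km/s = 6.870 m/s; t = 0.0447 min = 2.682 s.
d = 18.43 m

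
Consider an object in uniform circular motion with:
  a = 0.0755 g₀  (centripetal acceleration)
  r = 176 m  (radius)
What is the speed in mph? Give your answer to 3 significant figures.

25.5 mph

Rearranging: v = √(a·r).
a = 0.0755 g₀ = 0.7404 m/s²; r = 176 m.
v = 11.42 m/s
11.42 m/s × (1 mph / 0.4470 m/s) = 25.54 mph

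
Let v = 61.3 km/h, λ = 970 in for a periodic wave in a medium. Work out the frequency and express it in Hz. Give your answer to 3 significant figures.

Rearranging v = f·λ for f: f = v/λ.
v = 61.3 km/h = 17.03 m/s; λ = 970 in = 24.64 m.
f = 0.6911 Hz

0.691 Hz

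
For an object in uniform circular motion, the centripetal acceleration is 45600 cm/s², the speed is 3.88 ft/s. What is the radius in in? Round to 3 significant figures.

0.121 in

Rearranging a = v²/r for r: r = v²/a.
a = 45600 cm/s² = 456.0 m/s²; v = 3.88 ft/s = 1.183 m/s.
r = 0.003067 m
0.003067 m × (1 in / 0.02540 m) = 0.1208 in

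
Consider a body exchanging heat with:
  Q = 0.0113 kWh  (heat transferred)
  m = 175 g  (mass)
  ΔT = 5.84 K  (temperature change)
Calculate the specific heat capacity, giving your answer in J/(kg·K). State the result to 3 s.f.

Rearranging Q = m·c·ΔT for c: c = Q/(m·ΔT).
Q = 0.0113 kWh = 40680 J; m = 175 g = 0.1750 kg; ΔT = 5.84 K.
c = 39804 J/(kg·K)

39800 J/(kg·K)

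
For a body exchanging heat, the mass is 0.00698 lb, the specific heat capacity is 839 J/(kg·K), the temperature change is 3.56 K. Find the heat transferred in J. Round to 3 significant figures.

9.46 J

Q is given directly by: Q = mcΔT.
m = 0.00698 lb = 0.003166 kg; c = 839 J/(kg·K); ΔT = 3.56 K.
Q = 9.457 J  (the unit combination reduces to kg·m²/s² = J)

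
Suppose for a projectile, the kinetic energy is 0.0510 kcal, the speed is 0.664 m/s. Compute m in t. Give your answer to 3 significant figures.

0.968 t

Rearranging: m = 2·KE/v².
KE = 0.0510 kcal = 213.4 J; v = 0.664 m/s.
m = 968.0 kg
968.0 kg × (1 t / 1000 kg) = 0.9680 t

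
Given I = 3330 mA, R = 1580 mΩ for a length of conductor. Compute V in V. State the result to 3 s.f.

5.26 V

V is given directly by: V = IR.
I = 3330 mA = 3.330 A; R = 1580 mΩ = 1.580 Ω.
V = 5.261 V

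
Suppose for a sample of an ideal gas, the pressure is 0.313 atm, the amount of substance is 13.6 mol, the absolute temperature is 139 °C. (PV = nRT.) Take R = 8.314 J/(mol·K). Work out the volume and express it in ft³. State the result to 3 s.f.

From the ideal-gas law: V = nRT/P.
P = 0.313 atm = 31715 Pa; n = 13.6 mol; T = 139 °C = 412.1 K; R = 8.314 J/(mol·K).
V = 1.469 m³
1.469 m³ × (1 ft³ / 0.02832 m³) = 51.89 ft³

51.9 ft³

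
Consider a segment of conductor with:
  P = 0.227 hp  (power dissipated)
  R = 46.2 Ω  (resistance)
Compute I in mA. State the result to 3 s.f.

1910 mA

Rearranging P = I²R for I: I = √(P/R).
P = 0.227 hp = 169.3 W; R = 46.2 Ω.
I = 1.914 A
1.914 A × (1 mA / 0.001000 A) = 1914 mA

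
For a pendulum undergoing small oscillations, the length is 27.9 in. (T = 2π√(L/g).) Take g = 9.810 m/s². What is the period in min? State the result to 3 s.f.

T is given directly by: T = 2π√(L/g).
L = 27.9 in = 0.7087 m; g = 9.810 m/s².
T = 1.689 s
1.689 s × (1 min / 60.00 s) = 0.02815 min

0.0281 min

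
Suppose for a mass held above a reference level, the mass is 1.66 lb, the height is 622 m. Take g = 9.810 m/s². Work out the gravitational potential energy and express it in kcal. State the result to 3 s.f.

1.10 kcal

Directly: PE = mgh.
m = 1.66 lb = 0.7530 kg; h = 622 m; g = 9.810 m/s².
PE = 4594 J
4594 J × (1 kcal / 4184 J) = 1.098 kcal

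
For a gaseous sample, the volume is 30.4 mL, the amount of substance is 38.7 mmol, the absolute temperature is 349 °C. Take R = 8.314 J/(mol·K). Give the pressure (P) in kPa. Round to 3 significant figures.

From the ideal-gas law: P = nRT/V.
V = 30.4 mL = 3.040×10^-5 m³; n = 38.7 mmol = 0.03870 mol; T = 349 °C = 622.1 K; R = 8.314 J/(mol·K).
P = 6.585×10^6 Pa
6.585×10^6 Pa × (1 kPa / 1000 Pa) = 6585 kPa

6580 kPa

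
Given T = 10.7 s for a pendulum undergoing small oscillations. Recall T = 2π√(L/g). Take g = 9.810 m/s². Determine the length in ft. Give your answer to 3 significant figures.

93.3 ft

Solving T = 2π√(L/g) for L: L = g·(T/2π)².
T = 10.7 s; g = 9.810 m/s².
L = 28.45 m
28.45 m × (1 ft / 0.3048 m) = 93.34 ft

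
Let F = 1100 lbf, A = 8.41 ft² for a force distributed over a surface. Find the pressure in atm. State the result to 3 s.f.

P is given directly by: P = F/A.
F = 1100 lbf = 4893 N; A = 8.41 ft² = 0.7813 m².
P = 6263 Pa
6263 Pa × (1 atm / 1.013×10^5 Pa) = 0.06181 atm

0.0618 atm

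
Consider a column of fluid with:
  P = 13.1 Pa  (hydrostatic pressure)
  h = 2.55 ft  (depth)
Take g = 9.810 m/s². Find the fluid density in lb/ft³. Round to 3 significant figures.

0.107 lb/ft³

Rearranging P = ρ·g·h for ρ: ρ = P/(g·h).
P = 13.1 Pa; h = 2.55 ft = 0.7772 m; g = 9.810 m/s².
ρ = 1.718 kg/m³
1.718 kg/m³ × (1 lb/ft³ / 16.02 kg/m³) = 0.1073 lb/ft³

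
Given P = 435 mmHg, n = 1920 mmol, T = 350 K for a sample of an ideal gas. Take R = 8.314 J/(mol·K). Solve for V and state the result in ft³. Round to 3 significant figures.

Rearranging PV = nRT for V: V = nRT/P.
P = 435 mmHg = 57995 Pa; n = 1920 mmol = 1.920 mol; T = 350 K; R = 8.314 J/(mol·K).
V = 0.09634 m³
0.09634 m³ × (1 ft³ / 0.02832 m³) = 3.402 ft³

3.40 ft³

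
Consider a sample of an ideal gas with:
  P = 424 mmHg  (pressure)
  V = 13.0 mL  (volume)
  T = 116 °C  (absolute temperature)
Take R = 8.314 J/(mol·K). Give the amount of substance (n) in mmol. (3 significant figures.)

0.227 mmol

Rearranging: n = PV/(RT).
P = 424 mmHg = 56529 Pa; V = 13.0 mL = 1.300×10^-5 m³; T = 116 °C = 389.1 K; R = 8.314 J/(mol·K).
n = 2.271×10^-4 mol
2.271×10^-4 mol × (1 mmol / 0.001000 mol) = 0.2271 mmol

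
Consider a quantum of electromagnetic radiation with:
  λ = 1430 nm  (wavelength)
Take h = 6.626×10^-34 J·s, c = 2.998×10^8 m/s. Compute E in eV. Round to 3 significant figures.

0.867 eV

E is given directly by: E = hc/λ.
λ = 1430 nm = 1.430×10^-6 m; h = 6.626×10^-34 J·s; c = 2.998×10^8 m/s.
E = 1.389×10^-19 J  (the unit combination reduces to kg·m²/s² = J)
1.389×10^-19 J × (1 eV / 1.602×10^-19 J) = 0.8670 eV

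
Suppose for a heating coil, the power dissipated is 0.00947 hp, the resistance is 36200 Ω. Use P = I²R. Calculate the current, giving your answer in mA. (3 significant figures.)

Rearranging P = I²R for I: I = √(P/R).
P = 0.00947 hp = 7.062 W; R = 36200 Ω.
I = 0.01397 A
0.01397 A × (1 mA / 0.001000 A) = 13.97 mA

14.0 mA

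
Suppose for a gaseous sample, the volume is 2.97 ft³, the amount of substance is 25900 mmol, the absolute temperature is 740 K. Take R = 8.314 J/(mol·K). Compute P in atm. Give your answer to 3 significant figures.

18.7 atm

From the ideal-gas law: P = nRT/V.
V = 2.97 ft³ = 0.08410 m³; n = 25900 mmol = 25.90 mol; T = 740 K; R = 8.314 J/(mol·K).
P = 1.895×10^6 Pa  (the unit combination reduces to kg/(m·s²) = Pa)
1.895×10^6 Pa × (1 atm / 1.013×10^5 Pa) = 18.70 atm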